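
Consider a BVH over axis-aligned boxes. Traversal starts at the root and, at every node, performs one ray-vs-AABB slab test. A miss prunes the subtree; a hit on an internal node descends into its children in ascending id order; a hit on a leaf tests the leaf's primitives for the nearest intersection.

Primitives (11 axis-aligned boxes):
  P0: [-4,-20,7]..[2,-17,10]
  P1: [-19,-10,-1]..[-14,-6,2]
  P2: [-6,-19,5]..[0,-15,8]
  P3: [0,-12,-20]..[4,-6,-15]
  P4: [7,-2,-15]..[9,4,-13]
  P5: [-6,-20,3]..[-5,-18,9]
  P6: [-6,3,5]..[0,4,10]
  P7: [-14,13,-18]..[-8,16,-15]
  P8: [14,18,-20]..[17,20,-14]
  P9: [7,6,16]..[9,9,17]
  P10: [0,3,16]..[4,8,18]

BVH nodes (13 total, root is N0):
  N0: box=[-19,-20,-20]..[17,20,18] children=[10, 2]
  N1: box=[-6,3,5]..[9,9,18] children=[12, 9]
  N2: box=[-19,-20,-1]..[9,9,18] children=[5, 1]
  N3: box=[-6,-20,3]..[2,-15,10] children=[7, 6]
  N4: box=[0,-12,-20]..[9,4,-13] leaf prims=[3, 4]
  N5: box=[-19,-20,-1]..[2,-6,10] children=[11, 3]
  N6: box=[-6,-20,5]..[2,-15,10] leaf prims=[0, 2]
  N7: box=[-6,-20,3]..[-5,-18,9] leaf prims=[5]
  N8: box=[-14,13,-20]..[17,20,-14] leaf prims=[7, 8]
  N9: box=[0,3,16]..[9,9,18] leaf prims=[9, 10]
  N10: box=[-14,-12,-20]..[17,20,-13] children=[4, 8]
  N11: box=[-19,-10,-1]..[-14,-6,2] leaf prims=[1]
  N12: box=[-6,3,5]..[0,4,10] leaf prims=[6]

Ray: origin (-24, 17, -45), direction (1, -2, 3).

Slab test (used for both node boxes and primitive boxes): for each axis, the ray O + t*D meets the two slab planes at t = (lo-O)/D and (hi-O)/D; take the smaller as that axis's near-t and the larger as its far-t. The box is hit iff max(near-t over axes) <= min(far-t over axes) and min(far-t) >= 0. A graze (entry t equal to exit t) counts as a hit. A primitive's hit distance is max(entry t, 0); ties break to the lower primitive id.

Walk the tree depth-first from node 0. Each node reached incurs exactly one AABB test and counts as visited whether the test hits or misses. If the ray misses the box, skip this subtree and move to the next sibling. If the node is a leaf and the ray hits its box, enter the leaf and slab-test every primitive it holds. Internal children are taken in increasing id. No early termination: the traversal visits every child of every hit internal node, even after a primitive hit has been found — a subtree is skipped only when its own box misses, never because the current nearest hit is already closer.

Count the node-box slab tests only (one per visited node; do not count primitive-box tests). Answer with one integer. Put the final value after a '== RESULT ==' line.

Walk:
N0 x:[5,41] y:[-3/2,37/2] z:[25/3,21] -> hit [25/3,37/2], descend [2, 10]
  N2 x:[5,33] y:[4,37/2] z:[44/3,21] -> hit [44/3,37/2], descend [1, 5]
    N1 x:[18,33] y:[4,7] z:[50/3,21] -> miss, prune
    N5 x:[5,26] y:[23/2,37/2] z:[44/3,55/3] -> hit [44/3,55/3], descend [3, 11]
      N3 x:[18,26] y:[16,37/2] z:[16,55/3] -> hit [18,55/3], descend [6, 7]
        N6 x:[18,26] y:[16,37/2] z:[50/3,55/3] -> hit [18,55/3] leaf, test {P0(miss), P2(miss)}
        N7 x:[18,19] y:[35/2,37/2] z:[16,18] -> hit [18,18] leaf, test {P5@t=18}
      N11 x:[5,10] y:[23/2,27/2] z:[44/3,47/3] -> miss, prune
  N10 x:[10,41] y:[-3/2,29/2] z:[25/3,32/3] -> hit [10,32/3], descend [4, 8]
    N4 x:[24,33] y:[13/2,29/2] z:[25/3,32/3] -> miss, prune
    N8 x:[10,41] y:[-3/2,2] z:[25/3,31/3] -> miss, prune

Visited [0, 2, 1, 5, 3, 6, 7, 11, 10, 4, 8]. Tests: 11 box, 2 leaf. Nearest: P5.

== RESULT ==
11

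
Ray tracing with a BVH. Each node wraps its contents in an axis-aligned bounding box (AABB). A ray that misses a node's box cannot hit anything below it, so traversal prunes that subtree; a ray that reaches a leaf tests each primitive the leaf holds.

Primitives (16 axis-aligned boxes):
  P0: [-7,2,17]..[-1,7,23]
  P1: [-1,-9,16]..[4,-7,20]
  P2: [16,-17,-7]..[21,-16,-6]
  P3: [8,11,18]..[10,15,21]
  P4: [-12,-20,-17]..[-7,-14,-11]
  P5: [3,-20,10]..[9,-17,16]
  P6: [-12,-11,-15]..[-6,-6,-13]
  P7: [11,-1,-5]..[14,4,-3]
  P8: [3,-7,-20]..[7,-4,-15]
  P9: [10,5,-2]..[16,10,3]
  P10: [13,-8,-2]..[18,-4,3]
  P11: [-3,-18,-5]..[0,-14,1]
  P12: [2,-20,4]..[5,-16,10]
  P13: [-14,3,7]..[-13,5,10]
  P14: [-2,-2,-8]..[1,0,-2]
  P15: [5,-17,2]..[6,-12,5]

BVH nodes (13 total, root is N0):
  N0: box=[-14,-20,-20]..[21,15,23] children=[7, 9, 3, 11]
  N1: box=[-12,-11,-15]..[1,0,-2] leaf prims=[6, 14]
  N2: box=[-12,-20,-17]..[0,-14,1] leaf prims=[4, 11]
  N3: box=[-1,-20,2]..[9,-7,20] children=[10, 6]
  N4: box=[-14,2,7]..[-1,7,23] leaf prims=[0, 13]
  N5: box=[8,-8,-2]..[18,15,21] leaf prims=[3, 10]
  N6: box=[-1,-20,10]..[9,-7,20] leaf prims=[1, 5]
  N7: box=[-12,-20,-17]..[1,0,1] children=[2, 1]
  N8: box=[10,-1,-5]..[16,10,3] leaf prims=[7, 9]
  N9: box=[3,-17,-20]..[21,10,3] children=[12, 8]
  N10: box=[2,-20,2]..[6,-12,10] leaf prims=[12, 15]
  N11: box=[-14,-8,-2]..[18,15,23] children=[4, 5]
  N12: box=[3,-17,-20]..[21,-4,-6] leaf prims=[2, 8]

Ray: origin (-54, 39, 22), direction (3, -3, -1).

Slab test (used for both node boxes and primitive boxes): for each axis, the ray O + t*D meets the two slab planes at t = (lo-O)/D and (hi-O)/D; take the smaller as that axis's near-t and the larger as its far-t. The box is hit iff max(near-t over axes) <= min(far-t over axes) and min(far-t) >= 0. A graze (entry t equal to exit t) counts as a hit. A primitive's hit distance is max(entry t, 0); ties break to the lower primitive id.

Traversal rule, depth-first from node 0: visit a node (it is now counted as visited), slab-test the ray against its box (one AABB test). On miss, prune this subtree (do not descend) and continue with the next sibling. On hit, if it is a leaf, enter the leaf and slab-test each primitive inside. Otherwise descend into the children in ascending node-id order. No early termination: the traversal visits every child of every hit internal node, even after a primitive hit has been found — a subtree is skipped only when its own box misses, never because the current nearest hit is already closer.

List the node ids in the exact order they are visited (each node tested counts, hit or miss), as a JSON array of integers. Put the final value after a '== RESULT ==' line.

Trace the traversal:
N0 x:[40/3,25] y:[8,59/3] z:[-1,42] -> hit [40/3,59/3], descend [3, 7, 9, 11]
  N3 x:[53/3,21] y:[46/3,59/3] z:[2,20] -> hit [53/3,59/3], descend [6, 10]
    N6 x:[53/3,21] y:[46/3,59/3] z:[2,12] -> miss, prune
    N10 x:[56/3,20] y:[17,59/3] z:[12,20] -> hit [56/3,59/3] leaf, test {P12(miss), P15(miss)}
  N7 x:[14,55/3] y:[13,59/3] z:[21,39] -> miss, prune
  N9 x:[19,25] y:[29/3,56/3] z:[19,42] -> miss, prune
  N11 x:[40/3,24] y:[8,47/3] z:[-1,24] -> hit [40/3,47/3], descend [4, 5]
    N4 x:[40/3,53/3] y:[32/3,37/3] z:[-1,15] -> miss, prune
    N5 x:[62/3,24] y:[8,47/3] z:[1,24] -> miss, prune

Visited [0, 3, 6, 10, 7, 9, 11, 4, 5]. Tests: 9 box, 1 leaf. Nearest: miss.

== RESULT ==
[0, 3, 6, 10, 7, 9, 11, 4, 5]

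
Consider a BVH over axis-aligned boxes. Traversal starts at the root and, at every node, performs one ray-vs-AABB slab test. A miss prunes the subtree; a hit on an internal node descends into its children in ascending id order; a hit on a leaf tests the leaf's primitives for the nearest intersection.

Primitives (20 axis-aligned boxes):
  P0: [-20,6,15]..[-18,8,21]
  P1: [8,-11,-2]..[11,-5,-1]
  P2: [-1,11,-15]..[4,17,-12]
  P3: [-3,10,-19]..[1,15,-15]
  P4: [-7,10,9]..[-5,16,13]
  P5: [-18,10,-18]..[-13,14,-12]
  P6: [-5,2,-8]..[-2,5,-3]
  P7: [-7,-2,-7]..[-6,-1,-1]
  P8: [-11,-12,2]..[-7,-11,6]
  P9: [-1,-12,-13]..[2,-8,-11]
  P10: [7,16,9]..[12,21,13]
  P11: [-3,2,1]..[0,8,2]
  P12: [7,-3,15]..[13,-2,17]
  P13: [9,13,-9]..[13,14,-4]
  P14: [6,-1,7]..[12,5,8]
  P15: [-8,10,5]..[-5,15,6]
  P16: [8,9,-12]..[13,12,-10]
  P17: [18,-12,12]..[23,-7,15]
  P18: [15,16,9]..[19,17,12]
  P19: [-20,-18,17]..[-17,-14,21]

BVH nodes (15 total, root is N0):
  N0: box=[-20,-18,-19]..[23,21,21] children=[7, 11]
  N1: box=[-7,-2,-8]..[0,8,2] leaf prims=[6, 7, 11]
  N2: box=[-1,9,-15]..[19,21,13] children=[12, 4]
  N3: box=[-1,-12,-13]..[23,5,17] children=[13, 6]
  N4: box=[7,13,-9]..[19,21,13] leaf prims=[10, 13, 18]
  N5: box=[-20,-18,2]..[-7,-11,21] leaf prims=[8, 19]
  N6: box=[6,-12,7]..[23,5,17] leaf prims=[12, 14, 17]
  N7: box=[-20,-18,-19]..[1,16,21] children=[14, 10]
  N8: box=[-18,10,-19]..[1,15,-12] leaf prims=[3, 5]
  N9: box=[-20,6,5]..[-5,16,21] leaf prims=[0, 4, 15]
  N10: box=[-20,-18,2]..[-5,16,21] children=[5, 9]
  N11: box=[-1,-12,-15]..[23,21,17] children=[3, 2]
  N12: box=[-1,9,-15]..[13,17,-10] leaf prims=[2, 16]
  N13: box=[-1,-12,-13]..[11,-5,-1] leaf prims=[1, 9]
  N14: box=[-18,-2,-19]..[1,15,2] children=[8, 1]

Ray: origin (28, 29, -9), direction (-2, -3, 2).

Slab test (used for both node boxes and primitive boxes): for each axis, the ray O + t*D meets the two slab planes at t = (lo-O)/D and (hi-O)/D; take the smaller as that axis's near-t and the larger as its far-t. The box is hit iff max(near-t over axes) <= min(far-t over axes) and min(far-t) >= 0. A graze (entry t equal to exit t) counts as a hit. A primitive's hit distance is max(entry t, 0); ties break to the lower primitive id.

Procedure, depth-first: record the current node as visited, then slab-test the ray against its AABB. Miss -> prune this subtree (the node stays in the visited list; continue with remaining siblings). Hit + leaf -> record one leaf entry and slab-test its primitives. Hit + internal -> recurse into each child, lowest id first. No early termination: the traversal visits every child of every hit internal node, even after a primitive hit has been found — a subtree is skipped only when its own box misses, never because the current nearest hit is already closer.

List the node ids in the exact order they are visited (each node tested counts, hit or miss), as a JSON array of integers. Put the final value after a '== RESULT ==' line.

Walk:
N0 x:[5/2,24] y:[8/3,47/3] z:[-5,15] -> hit [8/3,15], descend [7, 11]
  N7 x:[27/2,24] y:[13/3,47/3] z:[-5,15] -> hit [27/2,15], descend [10, 14]
    N10 x:[33/2,24] y:[13/3,47/3] z:[11/2,15] -> miss, prune
    N14 x:[27/2,23] y:[14/3,31/3] z:[-5,11/2] -> miss, prune
  N11 x:[5/2,29/2] y:[8/3,41/3] z:[-3,13] -> hit [8/3,13], descend [2, 3]
    N2 x:[9/2,29/2] y:[8/3,20/3] z:[-3,11] -> hit [9/2,20/3], descend [4, 12]
      N4 x:[9/2,21/2] y:[8/3,16/3] z:[0,11] -> hit [9/2,16/3] leaf, test {P10(miss), P13(miss), P18(miss)}
      N12 x:[15/2,29/2] y:[4,20/3] z:[-3,-1/2] -> miss, prune
    N3 x:[5/2,29/2] y:[8,41/3] z:[-2,13] -> hit [8,13], descend [6, 13]
      N6 x:[5/2,11] y:[8,41/3] z:[8,13] -> hit [8,11] leaf, test {P12(miss), P14@t=8, P17(miss)}
      N13 x:[17/2,29/2] y:[34/3,41/3] z:[-2,4] -> miss, prune

Summary -> nodes [0, 7, 10, 14, 11, 2, 4, 12, 3, 6, 13]; box-tests=11; leaf-entries=2; first=P14

== RESULT ==
[0, 7, 10, 14, 11, 2, 4, 12, 3, 6, 13]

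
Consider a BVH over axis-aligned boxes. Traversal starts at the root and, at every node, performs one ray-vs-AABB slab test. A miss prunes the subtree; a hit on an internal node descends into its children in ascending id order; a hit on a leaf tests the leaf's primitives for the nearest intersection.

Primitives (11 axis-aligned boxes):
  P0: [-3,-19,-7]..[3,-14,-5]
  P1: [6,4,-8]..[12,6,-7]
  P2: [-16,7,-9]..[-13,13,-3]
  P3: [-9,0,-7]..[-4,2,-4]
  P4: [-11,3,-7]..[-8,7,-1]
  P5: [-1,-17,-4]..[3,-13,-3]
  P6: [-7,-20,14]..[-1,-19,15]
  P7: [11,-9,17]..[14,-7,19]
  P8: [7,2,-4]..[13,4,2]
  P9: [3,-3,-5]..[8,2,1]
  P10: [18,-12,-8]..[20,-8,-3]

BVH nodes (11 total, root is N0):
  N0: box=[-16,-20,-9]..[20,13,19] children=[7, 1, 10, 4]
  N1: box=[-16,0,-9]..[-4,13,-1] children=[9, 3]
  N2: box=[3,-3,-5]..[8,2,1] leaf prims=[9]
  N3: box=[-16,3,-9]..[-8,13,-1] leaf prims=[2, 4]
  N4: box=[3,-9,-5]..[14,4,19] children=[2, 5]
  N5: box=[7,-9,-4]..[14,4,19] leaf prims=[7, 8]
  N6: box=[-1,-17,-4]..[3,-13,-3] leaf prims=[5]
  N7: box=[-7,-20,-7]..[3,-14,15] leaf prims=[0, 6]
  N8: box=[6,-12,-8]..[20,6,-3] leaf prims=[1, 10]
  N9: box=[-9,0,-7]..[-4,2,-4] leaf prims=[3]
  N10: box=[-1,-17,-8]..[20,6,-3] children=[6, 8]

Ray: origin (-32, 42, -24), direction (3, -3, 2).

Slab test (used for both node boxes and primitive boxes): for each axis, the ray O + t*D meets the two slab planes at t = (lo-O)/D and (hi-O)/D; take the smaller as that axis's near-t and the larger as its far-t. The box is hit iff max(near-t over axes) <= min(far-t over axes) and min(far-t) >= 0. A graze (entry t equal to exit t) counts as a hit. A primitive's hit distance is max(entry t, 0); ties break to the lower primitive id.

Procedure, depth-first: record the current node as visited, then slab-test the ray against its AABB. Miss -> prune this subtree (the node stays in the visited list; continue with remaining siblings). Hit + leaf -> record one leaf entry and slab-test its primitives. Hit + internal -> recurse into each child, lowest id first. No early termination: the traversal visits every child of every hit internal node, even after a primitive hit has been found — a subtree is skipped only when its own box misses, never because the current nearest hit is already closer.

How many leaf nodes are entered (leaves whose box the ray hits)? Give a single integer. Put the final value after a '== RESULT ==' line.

Traverse from the root:
N0 x:[16/3,52/3] y:[29/3,62/3] z:[15/2,43/2] -> hit [29/3,52/3], descend [1, 4, 7, 10]
  N1 x:[16/3,28/3] y:[29/3,14] z:[15/2,23/2] -> miss, prune
  N4 x:[35/3,46/3] y:[38/3,17] z:[19/2,43/2] -> hit [38/3,46/3], descend [2, 5]
    N2 x:[35/3,40/3] y:[40/3,15] z:[19/2,25/2] -> miss, prune
    N5 x:[13,46/3] y:[38/3,17] z:[10,43/2] -> hit [13,46/3] leaf, test {P7(miss), P8@t=13}
  N7 x:[25/3,35/3] y:[56/3,62/3] z:[17/2,39/2] -> miss, prune
  N10 x:[31/3,52/3] y:[12,59/3] z:[8,21/2] -> miss, prune

order=[0, 1, 4, 2, 5, 7, 10]  |boxes|=7  |leaves|=1  hit=P8

== RESULT ==
1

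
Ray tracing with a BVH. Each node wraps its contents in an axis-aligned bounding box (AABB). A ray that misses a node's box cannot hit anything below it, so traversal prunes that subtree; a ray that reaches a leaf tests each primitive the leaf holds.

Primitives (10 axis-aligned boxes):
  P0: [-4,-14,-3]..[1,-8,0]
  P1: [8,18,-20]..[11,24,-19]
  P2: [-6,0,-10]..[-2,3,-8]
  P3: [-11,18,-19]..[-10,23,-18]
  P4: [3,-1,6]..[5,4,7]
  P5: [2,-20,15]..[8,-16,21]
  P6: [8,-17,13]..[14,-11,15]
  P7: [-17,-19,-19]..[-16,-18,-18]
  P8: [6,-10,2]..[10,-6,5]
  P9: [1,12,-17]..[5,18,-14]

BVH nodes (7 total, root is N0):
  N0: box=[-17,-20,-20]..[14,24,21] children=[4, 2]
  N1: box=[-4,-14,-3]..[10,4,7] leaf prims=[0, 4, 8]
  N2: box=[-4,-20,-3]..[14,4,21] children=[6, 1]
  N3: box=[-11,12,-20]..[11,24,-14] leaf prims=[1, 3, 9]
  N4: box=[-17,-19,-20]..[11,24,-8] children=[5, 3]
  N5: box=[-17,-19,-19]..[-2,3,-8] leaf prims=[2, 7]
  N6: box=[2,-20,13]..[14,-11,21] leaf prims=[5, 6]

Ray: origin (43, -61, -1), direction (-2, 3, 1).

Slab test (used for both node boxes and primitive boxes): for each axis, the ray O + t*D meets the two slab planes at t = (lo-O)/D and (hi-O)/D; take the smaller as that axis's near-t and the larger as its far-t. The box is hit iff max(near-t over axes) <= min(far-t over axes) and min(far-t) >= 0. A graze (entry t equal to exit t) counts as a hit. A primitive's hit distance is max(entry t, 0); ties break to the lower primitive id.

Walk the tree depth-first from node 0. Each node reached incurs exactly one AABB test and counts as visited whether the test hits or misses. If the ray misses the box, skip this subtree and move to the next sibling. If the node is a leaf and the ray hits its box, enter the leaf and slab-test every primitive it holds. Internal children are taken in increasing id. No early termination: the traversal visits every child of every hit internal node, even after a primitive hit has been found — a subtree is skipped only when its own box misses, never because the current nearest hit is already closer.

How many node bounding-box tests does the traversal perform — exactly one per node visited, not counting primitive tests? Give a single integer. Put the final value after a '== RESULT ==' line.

Traverse from the root:
N0 x:[29/2,30] y:[41/3,85/3] z:[-19,22] -> hit [29/2,22], descend [2, 4]
  N2 x:[29/2,47/2] y:[41/3,65/3] z:[-2,22] -> hit [29/2,65/3], descend [1, 6]
    N1 x:[33/2,47/2] y:[47/3,65/3] z:[-2,8] -> miss, prune
    N6 x:[29/2,41/2] y:[41/3,50/3] z:[14,22] -> hit [29/2,50/3] leaf, test {P5(miss), P6@t=44/3}
  N4 x:[16,30] y:[14,85/3] z:[-19,-7] -> miss, prune

order=[0, 2, 1, 6, 4]  |boxes|=5  |leaves|=1  hit=P6

== RESULT ==
5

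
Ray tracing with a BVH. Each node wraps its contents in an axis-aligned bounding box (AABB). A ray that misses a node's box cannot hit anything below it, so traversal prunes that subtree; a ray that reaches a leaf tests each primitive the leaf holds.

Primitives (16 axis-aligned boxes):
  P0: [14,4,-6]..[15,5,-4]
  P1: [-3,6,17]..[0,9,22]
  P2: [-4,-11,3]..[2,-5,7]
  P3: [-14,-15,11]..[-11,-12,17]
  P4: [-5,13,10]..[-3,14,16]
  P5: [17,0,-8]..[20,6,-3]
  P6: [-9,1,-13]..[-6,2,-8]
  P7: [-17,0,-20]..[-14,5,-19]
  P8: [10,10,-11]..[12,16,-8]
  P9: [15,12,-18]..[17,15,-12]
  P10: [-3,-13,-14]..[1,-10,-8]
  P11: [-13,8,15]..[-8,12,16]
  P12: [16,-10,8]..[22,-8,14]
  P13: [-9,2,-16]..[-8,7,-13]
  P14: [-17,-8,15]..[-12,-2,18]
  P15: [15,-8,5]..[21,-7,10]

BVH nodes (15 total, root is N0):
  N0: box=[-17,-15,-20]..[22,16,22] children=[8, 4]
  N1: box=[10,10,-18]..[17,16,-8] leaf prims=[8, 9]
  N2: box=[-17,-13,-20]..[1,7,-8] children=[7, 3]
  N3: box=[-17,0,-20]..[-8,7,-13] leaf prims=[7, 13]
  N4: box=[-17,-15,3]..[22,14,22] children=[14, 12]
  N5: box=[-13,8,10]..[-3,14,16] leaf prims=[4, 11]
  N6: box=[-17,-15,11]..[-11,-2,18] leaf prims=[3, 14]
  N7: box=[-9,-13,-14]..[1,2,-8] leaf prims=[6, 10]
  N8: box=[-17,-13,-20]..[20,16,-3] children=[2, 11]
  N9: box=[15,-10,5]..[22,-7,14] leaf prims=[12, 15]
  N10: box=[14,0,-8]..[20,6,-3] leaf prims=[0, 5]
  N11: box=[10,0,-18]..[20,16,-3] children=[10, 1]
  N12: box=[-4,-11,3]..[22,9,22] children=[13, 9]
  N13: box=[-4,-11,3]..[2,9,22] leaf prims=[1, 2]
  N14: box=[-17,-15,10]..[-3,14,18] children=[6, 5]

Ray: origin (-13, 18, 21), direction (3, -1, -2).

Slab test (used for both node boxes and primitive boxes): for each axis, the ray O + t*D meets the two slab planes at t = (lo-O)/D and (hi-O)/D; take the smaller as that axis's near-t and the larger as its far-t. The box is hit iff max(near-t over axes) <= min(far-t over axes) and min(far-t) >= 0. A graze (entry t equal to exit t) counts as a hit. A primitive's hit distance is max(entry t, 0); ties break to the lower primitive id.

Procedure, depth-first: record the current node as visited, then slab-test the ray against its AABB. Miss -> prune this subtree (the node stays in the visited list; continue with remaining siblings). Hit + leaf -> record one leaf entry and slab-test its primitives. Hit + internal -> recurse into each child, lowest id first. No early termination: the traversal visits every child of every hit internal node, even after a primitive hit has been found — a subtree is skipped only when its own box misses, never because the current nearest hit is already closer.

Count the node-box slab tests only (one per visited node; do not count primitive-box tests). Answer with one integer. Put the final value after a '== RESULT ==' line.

Traverse from the root:
N0 x:[-4/3,35/3] y:[2,33] z:[-1/2,41/2] -> hit [2,35/3], descend [4, 8]
  N4 x:[-4/3,35/3] y:[4,33] z:[-1/2,9] -> hit [4,9], descend [12, 14]
    N12 x:[3,35/3] y:[9,29] z:[-1/2,9] -> hit [9,9], descend [9, 13]
      N9 x:[28/3,35/3] y:[25,28] z:[7/2,8] -> miss, prune
      N13 x:[3,5] y:[9,29] z:[-1/2,9] -> miss, prune
    N14 x:[-4/3,10/3] y:[4,33] z:[3/2,11/2] -> miss, prune
  N8 x:[-4/3,11] y:[2,31] z:[12,41/2] -> miss, prune

Visited [0, 4, 12, 9, 13, 14, 8]. Tests: 7 box, 0 leaf. Nearest: miss.

== RESULT ==
7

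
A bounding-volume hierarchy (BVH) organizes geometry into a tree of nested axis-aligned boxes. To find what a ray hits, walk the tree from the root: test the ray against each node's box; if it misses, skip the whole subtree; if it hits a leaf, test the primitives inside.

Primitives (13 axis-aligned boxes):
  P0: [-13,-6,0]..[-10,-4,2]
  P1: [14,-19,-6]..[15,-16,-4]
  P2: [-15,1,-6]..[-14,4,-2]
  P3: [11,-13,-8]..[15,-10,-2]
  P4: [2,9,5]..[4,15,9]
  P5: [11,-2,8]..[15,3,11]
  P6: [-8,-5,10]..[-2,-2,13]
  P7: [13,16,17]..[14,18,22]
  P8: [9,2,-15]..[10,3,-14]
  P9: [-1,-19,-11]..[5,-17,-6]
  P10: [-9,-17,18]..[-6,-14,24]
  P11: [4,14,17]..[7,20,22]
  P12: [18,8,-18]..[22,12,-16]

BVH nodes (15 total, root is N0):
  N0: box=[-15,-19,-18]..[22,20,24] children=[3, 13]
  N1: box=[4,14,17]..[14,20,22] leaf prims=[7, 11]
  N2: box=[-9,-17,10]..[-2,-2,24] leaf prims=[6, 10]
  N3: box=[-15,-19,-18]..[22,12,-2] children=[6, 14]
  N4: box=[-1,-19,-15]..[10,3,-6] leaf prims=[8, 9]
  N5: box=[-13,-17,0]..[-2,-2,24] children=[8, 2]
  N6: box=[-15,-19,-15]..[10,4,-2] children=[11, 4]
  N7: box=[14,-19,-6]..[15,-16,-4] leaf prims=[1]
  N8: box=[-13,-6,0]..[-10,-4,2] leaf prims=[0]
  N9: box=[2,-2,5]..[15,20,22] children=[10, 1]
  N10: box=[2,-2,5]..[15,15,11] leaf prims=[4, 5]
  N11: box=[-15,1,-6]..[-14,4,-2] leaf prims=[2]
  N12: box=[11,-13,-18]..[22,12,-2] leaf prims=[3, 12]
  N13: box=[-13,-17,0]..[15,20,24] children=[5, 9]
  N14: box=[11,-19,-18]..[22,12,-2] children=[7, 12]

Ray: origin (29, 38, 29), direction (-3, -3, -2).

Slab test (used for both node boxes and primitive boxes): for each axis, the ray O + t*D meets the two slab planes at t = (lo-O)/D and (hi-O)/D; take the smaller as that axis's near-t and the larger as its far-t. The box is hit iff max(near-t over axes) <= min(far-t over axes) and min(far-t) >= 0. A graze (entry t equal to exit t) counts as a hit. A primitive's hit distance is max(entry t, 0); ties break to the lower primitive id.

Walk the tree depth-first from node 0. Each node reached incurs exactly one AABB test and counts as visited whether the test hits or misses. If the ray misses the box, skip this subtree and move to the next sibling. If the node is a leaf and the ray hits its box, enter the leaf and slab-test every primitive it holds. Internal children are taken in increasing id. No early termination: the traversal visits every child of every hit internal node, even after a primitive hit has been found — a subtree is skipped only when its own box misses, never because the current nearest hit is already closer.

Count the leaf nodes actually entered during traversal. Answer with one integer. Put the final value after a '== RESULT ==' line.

Traverse from the root:
N0 x:[7/3,44/3] y:[6,19] z:[5/2,47/2] -> hit [6,44/3], descend [3, 13]
  N3 x:[7/3,44/3] y:[26/3,19] z:[31/2,47/2] -> miss, prune
  N13 x:[14/3,14] y:[6,55/3] z:[5/2,29/2] -> hit [6,14], descend [5, 9]
    N5 x:[31/3,14] y:[40/3,55/3] z:[5/2,29/2] -> hit [40/3,14], descend [2, 8]
      N2 x:[31/3,38/3] y:[40/3,55/3] z:[5/2,19/2] -> miss, prune
      N8 x:[13,14] y:[14,44/3] z:[27/2,29/2] -> hit [14,14] leaf, test {P0@t=14}
    N9 x:[14/3,9] y:[6,40/3] z:[7/2,12] -> hit [6,9], descend [1, 10]
      N1 x:[5,25/3] y:[6,8] z:[7/2,6] -> hit [6,6] leaf, test {P7(miss), P11(miss)}
      N10 x:[14/3,9] y:[23/3,40/3] z:[9,12] -> hit [9,9] leaf, test {P4(miss), P5(miss)}

Visited [0, 3, 13, 5, 2, 8, 9, 1, 10]. Tests: 9 box, 3 leaf. Nearest: P0.

== RESULT ==
3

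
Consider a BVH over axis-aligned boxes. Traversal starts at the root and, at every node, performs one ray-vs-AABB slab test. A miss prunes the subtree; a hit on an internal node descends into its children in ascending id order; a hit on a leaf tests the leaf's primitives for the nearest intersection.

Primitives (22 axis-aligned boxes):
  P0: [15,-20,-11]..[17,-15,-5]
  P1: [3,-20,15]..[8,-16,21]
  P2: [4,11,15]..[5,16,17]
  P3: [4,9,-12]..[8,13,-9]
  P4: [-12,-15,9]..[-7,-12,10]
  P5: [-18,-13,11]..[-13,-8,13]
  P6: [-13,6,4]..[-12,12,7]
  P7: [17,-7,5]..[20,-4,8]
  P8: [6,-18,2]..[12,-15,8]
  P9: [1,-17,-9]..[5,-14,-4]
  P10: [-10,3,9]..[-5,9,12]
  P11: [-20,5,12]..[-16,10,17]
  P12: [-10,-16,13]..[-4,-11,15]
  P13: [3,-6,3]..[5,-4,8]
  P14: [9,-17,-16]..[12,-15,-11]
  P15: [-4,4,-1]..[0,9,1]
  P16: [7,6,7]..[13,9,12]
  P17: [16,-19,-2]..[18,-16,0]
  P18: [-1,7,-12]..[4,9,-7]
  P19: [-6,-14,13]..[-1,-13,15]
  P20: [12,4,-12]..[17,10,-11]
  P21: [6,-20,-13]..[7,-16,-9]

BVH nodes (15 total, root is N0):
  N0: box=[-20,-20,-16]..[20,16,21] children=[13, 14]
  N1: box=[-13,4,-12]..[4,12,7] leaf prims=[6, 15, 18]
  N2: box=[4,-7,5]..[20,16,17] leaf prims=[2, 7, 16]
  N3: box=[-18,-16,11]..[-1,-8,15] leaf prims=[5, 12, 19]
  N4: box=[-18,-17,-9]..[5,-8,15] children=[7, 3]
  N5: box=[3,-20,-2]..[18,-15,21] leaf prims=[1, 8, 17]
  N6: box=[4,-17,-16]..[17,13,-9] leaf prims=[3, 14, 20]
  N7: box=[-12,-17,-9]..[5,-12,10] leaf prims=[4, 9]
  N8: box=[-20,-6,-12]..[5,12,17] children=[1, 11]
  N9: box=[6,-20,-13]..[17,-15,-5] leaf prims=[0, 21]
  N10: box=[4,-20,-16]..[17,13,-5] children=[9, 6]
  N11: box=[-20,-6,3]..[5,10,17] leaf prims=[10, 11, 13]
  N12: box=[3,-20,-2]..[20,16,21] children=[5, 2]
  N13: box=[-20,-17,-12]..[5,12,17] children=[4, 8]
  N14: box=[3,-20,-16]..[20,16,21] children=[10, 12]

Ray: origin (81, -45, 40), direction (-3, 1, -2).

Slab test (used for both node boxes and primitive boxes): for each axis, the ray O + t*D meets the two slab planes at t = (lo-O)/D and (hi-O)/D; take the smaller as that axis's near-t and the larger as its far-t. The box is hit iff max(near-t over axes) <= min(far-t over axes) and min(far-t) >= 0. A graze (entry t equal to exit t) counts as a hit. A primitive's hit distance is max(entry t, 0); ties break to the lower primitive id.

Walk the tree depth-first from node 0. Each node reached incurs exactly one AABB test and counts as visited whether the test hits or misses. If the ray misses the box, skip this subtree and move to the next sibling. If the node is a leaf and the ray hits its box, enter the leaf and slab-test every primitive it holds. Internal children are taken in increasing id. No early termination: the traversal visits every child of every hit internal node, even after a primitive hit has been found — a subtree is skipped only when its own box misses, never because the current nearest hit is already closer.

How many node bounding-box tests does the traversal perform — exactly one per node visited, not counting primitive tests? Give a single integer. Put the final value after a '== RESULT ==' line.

Trace the traversal:
N0 x:[61/3,101/3] y:[25,61] z:[19/2,28] -> hit [25,28], descend [13, 14]
  N13 x:[76/3,101/3] y:[28,57] z:[23/2,26] -> miss, prune
  N14 x:[61/3,26] y:[25,61] z:[19/2,28] -> hit [25,26], descend [10, 12]
    N10 x:[64/3,77/3] y:[25,58] z:[45/2,28] -> hit [25,77/3], descend [6, 9]
      N6 x:[64/3,77/3] y:[28,58] z:[49/2,28] -> miss, prune
      N9 x:[64/3,25] y:[25,30] z:[45/2,53/2] -> hit [25,25] leaf, test {P0(miss), P21@t=25}
    N12 x:[61/3,26] y:[25,61] z:[19/2,21] -> miss, prune

7 AABB tests over nodes [0, 13, 14, 10, 6, 9, 12]; 1 leaf entered; closest P21.

== RESULT ==
7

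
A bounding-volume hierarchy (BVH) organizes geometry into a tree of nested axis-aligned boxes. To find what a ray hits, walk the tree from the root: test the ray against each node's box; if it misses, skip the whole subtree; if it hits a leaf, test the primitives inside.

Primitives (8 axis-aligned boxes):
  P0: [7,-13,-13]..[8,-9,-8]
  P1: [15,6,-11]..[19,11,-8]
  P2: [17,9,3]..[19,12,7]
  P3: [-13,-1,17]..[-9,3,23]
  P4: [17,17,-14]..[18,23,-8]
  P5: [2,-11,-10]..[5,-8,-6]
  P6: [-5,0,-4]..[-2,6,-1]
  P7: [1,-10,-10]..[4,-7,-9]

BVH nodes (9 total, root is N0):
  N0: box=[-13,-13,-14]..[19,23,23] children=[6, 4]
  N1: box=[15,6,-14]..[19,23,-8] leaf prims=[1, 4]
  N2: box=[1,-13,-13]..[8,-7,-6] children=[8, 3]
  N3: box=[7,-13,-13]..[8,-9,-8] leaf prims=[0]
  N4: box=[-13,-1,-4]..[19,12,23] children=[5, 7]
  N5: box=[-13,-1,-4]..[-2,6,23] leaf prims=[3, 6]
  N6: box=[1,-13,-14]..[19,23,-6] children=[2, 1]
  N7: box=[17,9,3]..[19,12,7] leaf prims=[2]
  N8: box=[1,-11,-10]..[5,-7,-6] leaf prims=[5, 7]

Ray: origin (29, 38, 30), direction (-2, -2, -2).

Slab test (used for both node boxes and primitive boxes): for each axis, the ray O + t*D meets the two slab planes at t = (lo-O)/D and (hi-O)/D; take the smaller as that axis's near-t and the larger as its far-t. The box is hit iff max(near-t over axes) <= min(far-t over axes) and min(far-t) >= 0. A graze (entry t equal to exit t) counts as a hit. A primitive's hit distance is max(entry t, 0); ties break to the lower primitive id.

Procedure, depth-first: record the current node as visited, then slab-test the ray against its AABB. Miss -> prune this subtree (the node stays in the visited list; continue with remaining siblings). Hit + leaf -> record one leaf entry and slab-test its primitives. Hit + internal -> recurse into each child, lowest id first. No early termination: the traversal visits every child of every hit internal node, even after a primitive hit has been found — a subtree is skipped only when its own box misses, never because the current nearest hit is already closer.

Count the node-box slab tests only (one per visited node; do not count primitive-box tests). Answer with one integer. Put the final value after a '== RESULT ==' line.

Walk:
N0 x:[5,21] y:[15/2,51/2] z:[7/2,22] -> hit [15/2,21], descend [4, 6]
  N4 x:[5,21] y:[13,39/2] z:[7/2,17] -> hit [13,17], descend [5, 7]
    N5 x:[31/2,21] y:[16,39/2] z:[7/2,17] -> hit [16,17] leaf, test {P3(miss), P6@t=16}
    N7 x:[5,6] y:[13,29/2] z:[23/2,27/2] -> miss, prune
  N6 x:[5,14] y:[15/2,51/2] z:[18,22] -> miss, prune

5 AABB tests over nodes [0, 4, 5, 7, 6]; 1 leaf entered; closest P6.

== RESULT ==
5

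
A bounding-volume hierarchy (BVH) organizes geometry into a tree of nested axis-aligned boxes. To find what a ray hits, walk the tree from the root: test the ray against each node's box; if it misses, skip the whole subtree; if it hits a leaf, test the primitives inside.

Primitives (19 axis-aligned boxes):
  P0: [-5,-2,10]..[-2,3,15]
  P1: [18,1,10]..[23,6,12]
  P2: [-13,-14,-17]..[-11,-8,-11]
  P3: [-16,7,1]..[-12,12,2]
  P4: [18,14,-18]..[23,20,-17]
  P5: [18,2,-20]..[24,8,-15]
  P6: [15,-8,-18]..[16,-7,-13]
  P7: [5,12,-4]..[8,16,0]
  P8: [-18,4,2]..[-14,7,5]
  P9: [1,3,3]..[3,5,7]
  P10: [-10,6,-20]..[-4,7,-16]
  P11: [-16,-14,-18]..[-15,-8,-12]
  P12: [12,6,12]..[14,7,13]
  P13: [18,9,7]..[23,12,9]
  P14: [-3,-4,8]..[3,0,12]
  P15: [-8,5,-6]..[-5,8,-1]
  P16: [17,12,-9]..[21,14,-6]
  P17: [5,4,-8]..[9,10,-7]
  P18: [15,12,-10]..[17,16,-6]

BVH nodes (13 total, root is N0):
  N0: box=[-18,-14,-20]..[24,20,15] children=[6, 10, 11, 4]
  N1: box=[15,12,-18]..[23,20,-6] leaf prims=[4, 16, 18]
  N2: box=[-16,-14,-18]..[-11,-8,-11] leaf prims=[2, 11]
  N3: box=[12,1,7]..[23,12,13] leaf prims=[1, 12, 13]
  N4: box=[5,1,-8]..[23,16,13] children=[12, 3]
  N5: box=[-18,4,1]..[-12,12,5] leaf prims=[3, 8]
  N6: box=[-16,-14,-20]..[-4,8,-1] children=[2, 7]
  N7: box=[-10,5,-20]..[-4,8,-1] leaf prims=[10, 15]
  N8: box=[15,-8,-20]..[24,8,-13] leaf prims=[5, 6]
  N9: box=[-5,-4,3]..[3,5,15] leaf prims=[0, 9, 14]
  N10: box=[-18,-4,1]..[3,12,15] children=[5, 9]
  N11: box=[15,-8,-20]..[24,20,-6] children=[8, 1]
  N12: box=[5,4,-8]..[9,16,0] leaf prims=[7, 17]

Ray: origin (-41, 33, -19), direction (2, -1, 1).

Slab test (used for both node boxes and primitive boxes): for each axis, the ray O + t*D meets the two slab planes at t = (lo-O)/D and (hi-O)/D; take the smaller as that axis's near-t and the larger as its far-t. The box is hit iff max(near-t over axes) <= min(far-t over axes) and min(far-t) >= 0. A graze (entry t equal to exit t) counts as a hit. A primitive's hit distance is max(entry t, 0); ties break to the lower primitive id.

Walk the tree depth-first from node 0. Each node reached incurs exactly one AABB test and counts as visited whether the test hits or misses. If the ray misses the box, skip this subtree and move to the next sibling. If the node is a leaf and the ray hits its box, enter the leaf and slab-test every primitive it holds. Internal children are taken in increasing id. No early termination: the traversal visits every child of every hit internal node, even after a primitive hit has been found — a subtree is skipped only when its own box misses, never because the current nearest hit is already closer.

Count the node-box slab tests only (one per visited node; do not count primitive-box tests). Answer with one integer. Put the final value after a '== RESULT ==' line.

Walk:
N0 x:[23/2,65/2] y:[13,47] z:[-1,34] -> hit [13,65/2], descend [4, 6, 10, 11]
  N4 x:[23,32] y:[17,32] z:[11,32] -> hit [23,32], descend [3, 12]
    N3 x:[53/2,32] y:[21,32] z:[26,32] -> hit [53/2,32] leaf, test {P1@t=59/2, P12(miss), P13(miss)}
    N12 x:[23,25] y:[17,29] z:[11,19] -> miss, prune
  N6 x:[25/2,37/2] y:[25,47] z:[-1,18] -> miss, prune
  N10 x:[23/2,22] y:[21,37] z:[20,34] -> hit [21,22], descend [5, 9]
    N5 x:[23/2,29/2] y:[21,29] z:[20,24] -> miss, prune
    N9 x:[18,22] y:[28,37] z:[22,34] -> miss, prune
  N11 x:[28,65/2] y:[13,41] z:[-1,13] -> miss, prune

Visited [0, 4, 3, 12, 6, 10, 5, 9, 11]. Tests: 9 box, 1 leaf. Nearest: P1.

== RESULT ==
9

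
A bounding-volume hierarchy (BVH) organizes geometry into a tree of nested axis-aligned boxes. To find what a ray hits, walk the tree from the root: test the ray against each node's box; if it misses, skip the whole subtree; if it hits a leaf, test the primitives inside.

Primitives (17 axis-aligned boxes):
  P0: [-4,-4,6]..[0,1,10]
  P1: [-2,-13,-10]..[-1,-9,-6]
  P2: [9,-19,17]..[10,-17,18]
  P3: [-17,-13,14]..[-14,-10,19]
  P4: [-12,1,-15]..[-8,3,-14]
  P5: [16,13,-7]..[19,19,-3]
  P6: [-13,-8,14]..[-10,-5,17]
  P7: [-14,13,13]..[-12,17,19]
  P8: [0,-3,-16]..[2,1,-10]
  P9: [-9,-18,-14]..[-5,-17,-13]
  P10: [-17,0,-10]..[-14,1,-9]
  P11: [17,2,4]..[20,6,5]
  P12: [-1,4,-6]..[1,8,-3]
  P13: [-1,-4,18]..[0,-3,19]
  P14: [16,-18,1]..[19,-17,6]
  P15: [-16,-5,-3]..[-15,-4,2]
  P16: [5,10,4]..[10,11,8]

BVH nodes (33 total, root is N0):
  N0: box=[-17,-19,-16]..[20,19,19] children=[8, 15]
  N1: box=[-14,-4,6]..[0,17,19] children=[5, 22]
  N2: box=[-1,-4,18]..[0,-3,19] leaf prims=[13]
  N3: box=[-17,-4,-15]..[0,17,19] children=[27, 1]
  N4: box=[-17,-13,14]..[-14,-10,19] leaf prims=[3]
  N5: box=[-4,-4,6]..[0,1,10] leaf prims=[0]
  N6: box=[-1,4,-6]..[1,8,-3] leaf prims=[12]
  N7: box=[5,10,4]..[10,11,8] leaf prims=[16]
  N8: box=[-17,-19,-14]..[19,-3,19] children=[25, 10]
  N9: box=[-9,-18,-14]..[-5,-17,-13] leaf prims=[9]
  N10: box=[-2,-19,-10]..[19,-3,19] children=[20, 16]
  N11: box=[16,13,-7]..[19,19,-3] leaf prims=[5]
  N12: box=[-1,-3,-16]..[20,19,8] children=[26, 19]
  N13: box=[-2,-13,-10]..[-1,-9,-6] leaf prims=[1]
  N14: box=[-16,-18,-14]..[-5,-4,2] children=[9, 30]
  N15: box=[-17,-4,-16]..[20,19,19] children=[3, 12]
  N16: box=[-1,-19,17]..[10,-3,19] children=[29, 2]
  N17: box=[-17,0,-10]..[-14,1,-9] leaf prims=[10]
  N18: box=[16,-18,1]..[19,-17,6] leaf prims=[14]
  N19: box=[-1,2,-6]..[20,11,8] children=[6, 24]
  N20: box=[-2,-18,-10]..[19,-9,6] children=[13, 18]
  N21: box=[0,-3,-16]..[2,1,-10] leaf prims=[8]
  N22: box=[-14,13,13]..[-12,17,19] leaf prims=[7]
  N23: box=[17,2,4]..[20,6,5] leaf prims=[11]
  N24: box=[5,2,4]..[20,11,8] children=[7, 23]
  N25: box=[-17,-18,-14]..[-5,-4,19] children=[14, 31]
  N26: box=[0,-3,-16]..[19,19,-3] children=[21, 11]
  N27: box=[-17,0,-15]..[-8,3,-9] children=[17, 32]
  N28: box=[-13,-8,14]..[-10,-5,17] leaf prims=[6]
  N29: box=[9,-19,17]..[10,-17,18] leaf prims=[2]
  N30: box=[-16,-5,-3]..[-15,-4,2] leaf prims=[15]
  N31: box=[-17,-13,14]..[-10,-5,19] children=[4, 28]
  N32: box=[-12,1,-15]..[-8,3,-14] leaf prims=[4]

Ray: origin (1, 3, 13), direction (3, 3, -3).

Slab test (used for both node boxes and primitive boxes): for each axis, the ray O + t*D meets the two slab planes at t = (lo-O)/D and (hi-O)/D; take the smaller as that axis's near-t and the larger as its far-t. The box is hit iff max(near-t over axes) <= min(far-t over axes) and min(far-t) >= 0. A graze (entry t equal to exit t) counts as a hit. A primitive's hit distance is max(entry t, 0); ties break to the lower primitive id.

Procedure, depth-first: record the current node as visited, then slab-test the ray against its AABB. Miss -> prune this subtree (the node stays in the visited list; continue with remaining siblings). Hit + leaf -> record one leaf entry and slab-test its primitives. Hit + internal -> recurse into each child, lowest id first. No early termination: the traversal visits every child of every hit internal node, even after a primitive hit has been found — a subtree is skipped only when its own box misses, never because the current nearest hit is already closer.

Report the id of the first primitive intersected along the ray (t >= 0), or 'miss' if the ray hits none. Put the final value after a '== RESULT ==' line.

Walk:
N0 x:[-6,19/3] y:[-22/3,16/3] z:[-2,29/3] -> hit [-2,16/3], descend [8, 15]
  N8 x:[-6,6] y:[-22/3,-2] z:[-2,9] -> miss, prune
  N15 x:[-6,19/3] y:[-7/3,16/3] z:[-2,29/3] -> hit [-2,16/3], descend [3, 12]
    N3 x:[-6,-1/3] y:[-7/3,14/3] z:[-2,28/3] -> miss, prune
    N12 x:[-2/3,19/3] y:[-2,16/3] z:[5/3,29/3] -> hit [5/3,16/3], descend [19, 26]
      N19 x:[-2/3,19/3] y:[-1/3,8/3] z:[5/3,19/3] -> hit [5/3,8/3], descend [6, 24]
        N6 x:[-2/3,0] y:[1/3,5/3] z:[16/3,19/3] -> miss, prune
        N24 x:[4/3,19/3] y:[-1/3,8/3] z:[5/3,3] -> hit [5/3,8/3], descend [7, 23]
          N7 x:[4/3,3] y:[7/3,8/3] z:[5/3,3] -> hit [7/3,8/3] leaf, test {P16@t=7/3}
          N23 x:[16/3,19/3] y:[-1/3,1] z:[8/3,3] -> miss, prune
      N26 x:[-1/3,6] y:[-2,16/3] z:[16/3,29/3] -> hit [16/3,16/3], descend [11, 21]
        N11 x:[5,6] y:[10/3,16/3] z:[16/3,20/3] -> hit [16/3,16/3] leaf, test {P5@t=16/3}
        N21 x:[-1/3,1/3] y:[-2,-2/3] z:[23/3,29/3] -> miss, prune

Summary -> nodes [0, 8, 15, 3, 12, 19, 6, 24, 7, 23, 26, 11, 21]; box-tests=13; leaf-entries=2; first=P16

== RESULT ==
16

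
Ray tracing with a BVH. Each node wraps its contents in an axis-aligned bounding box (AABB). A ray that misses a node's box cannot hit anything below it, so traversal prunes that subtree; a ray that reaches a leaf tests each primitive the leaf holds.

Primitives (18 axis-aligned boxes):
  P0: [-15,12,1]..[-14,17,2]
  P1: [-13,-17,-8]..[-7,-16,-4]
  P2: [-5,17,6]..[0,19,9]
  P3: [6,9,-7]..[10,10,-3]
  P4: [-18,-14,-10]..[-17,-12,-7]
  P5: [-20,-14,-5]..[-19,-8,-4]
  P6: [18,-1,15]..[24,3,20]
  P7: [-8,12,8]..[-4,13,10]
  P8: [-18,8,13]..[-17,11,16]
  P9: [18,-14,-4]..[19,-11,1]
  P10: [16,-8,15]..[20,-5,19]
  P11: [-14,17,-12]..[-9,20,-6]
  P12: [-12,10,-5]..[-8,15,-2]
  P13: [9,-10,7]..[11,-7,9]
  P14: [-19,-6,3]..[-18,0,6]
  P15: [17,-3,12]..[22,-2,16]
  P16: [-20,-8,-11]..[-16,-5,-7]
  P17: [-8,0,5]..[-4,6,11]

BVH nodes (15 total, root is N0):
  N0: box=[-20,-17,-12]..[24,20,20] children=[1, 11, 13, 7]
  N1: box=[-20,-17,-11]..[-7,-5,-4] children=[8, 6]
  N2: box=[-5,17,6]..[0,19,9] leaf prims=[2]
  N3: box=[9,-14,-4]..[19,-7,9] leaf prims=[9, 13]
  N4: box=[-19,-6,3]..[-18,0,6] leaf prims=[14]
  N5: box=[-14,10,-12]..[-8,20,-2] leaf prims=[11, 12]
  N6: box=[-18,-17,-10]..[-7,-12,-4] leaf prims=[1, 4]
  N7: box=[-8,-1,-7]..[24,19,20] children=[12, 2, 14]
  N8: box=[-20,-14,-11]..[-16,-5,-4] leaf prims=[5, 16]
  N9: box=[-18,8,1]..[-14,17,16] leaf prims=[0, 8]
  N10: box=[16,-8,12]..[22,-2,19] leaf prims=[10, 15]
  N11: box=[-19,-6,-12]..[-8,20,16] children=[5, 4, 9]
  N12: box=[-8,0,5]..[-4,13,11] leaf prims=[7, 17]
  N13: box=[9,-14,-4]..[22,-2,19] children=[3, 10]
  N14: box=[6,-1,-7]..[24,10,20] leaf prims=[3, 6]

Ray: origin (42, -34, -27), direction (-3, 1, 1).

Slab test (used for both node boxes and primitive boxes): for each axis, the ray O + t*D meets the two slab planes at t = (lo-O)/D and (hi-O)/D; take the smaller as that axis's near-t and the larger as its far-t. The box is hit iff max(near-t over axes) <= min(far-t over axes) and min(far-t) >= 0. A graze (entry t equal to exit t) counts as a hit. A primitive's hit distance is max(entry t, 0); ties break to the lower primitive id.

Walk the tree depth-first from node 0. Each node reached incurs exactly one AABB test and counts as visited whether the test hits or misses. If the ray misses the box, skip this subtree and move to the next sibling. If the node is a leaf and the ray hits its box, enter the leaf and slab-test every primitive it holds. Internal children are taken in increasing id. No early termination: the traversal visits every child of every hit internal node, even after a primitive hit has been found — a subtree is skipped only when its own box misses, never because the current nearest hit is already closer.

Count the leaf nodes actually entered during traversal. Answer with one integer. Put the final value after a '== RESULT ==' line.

Traverse from the root:
N0 x:[6,62/3] y:[17,54] z:[15,47] -> hit [17,62/3], descend [1, 7, 11, 13]
  N1 x:[49/3,62/3] y:[17,29] z:[16,23] -> hit [17,62/3], descend [6, 8]
    N6 x:[49/3,20] y:[17,22] z:[17,23] -> hit [17,20] leaf, test {P1(miss), P4@t=20}
    N8 x:[58/3,62/3] y:[20,29] z:[16,23] -> hit [20,62/3] leaf, test {P5(miss), P16(miss)}
  N7 x:[6,50/3] y:[33,53] z:[20,47] -> miss, prune
  N11 x:[50/3,61/3] y:[28,54] z:[15,43] -> miss, prune
  N13 x:[20/3,11] y:[20,32] z:[23,46] -> miss, prune

Visited [0, 1, 6, 8, 7, 11, 13]. Tests: 7 box, 2 leaf. Nearest: P4.

== RESULT ==
2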